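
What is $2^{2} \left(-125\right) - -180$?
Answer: $-320$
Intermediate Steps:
$2^{2} \left(-125\right) - -180 = 4 \left(-125\right) + 180 = -500 + 180 = -320$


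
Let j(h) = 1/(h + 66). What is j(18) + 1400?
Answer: 117601/84 ≈ 1400.0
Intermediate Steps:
j(h) = 1/(66 + h)
j(18) + 1400 = 1/(66 + 18) + 1400 = 1/84 + 1400 = 117601/84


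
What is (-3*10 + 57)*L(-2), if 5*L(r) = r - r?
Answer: 0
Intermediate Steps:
L(r) = 0 (L(r) = (r - r)/5 = (⅕)*0 = 0)
(-3*10 + 57)*L(-2) = (-3*10 + 57)*0 = (-30 + 57)*0 = 27*0 = 0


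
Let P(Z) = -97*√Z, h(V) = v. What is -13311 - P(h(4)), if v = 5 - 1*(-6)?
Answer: -13311 + 97*√11 ≈ -12989.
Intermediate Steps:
v = 11 (v = 5 + 6 = 11)
h(V) = 11
-13311 - P(h(4)) = -13311 - (-97)*√11 = -13311 + 97*√11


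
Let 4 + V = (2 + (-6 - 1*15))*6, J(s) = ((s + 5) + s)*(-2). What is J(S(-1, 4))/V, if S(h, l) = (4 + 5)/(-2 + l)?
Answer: 14/59 ≈ 0.23729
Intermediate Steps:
S(h, l) = 9/(-2 + l)
J(s) = -10 - 4*s (J(s) = ((5 + s) + s)*(-2) = (5 + 2*s)*(-2) = -10 - 4*s)
V = -118 (V = -4 + (2 + (-6 - 1*15))*6 = -4 + (2 + (-6 - 15))*6 = -4 + (2 - 21)*6 = -4 - 19*6 = -4 - 114 = -118)
J(S(-1, 4))/V = (-10 - 36/(-2 + 4))/(-118) = (-10 - 36/2)*(-1/118) = (-10 - 4*9/2)*(-1/118) = (-10 - 18)*(-1/118) = -28*(-1/118) = 14/59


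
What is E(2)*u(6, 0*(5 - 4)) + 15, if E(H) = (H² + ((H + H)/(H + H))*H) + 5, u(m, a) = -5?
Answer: -40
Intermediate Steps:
E(H) = 5 + H + H² (E(H) = (H² + ((2*H)/((2*H)))*H) + 5 = (H² + ((2*H)*(1/(2*H)))*H) + 5 = (H² + 1*H) + 5 = (H² + H) + 5 = (H + H²) + 5 = 5 + H + H²)
E(2)*u(6, 0*(5 - 4)) + 15 = (5 + 2 + 2²)*(-5) + 15 = (5 + 2 + 4)*(-5) + 15 = 11*(-5) + 15 = -55 + 15 = -40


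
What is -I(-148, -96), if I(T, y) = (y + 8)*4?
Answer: 352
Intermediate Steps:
I(T, y) = 32 + 4*y (I(T, y) = (8 + y)*4 = 32 + 4*y)
-I(-148, -96) = -(32 + 4*(-96)) = -(32 - 384) = -1*(-352) = 352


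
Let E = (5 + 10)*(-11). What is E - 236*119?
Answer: -28249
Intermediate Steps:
E = -165 (E = 15*(-11) = -165)
E - 236*119 = -165 - 236*119 = -165 - 28084 = -28249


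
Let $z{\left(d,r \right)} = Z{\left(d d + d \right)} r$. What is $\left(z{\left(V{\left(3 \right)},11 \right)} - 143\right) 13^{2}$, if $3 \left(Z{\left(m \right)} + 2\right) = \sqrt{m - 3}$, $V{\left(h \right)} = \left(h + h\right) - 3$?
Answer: $-26026$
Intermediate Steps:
$V{\left(h \right)} = -3 + 2 h$ ($V{\left(h \right)} = 2 h - 3 = -3 + 2 h$)
$Z{\left(m \right)} = -2 + \frac{\sqrt{-3 + m}}{3}$ ($Z{\left(m \right)} = -2 + \frac{\sqrt{m - 3}}{3} = -2 + \frac{\sqrt{-3 + m}}{3}$)
$z{\left(d,r \right)} = r \left(-2 + \frac{\sqrt{-3 + d + d^{2}}}{3}\right)$ ($z{\left(d,r \right)} = \left(-2 + \frac{\sqrt{-3 + \left(d d + d\right)}}{3}\right) r = \left(-2 + \frac{\sqrt{-3 + \left(d^{2} + d\right)}}{3}\right) r = \left(-2 + \frac{\sqrt{-3 + \left(d + d^{2}\right)}}{3}\right) r = \left(-2 + \frac{\sqrt{-3 + d + d^{2}}}{3}\right) r = r \left(-2 + \frac{\sqrt{-3 + d + d^{2}}}{3}\right)$)
$\left(z{\left(V{\left(3 \right)},11 \right)} - 143\right) 13^{2} = \left(\frac{1}{3} \cdot 11 \left(-6 + \sqrt{-3 + \left(-3 + 2 \cdot 3\right) \left(1 + \left(-3 + 2 \cdot 3\right)\right)}\right) - 143\right) 13^{2} = \left(\frac{1}{3} \cdot 11 \left(-6 + \sqrt{-3 + \left(-3 + 6\right) \left(1 + \left(-3 + 6\right)\right)}\right) - 143\right) 169 = \left(\frac{1}{3} \cdot 11 \left(-6 + \sqrt{-3 + 3 \left(1 + 3\right)}\right) - 143\right) 169 = \left(\frac{1}{3} \cdot 11 \left(-6 + \sqrt{-3 + 3 \cdot 4}\right) - 143\right) 169 = \left(\frac{1}{3} \cdot 11 \left(-6 + \sqrt{-3 + 12}\right) - 143\right) 169 = \left(\frac{1}{3} \cdot 11 \left(-6 + \sqrt{9}\right) - 143\right) 169 = \left(\frac{1}{3} \cdot 11 \left(-6 + 3\right) - 143\right) 169 = \left(\frac{1}{3} \cdot 11 \left(-3\right) - 143\right) 169 = \left(-11 - 143\right) 169 = \left(-154\right) 169 = -26026$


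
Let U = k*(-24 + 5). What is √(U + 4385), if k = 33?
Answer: √3758 ≈ 61.303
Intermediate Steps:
U = -627 (U = 33*(-24 + 5) = 33*(-19) = -627)
√(U + 4385) = √(-627 + 4385) = √3758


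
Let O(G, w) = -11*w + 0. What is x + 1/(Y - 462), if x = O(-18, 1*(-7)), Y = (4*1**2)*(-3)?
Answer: 36497/474 ≈ 76.998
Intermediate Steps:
O(G, w) = -11*w
Y = -12 (Y = (4*1)*(-3) = 4*(-3) = -12)
x = 77 (x = -11*(-7) = 77)
x + 1/(Y - 462) = 77 + 1/(-12 - 462) = 77 + 1/(-474) = 77 - 1/474 = 36497/474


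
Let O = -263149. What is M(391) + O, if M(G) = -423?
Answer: -263572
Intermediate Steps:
M(391) + O = -423 - 263149 = -263572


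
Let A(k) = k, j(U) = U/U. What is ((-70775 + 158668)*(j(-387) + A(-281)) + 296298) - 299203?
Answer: -24612945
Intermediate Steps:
j(U) = 1
((-70775 + 158668)*(j(-387) + A(-281)) + 296298) - 299203 = ((-70775 + 158668)*(1 - 281) + 296298) - 299203 = (87893*(-280) + 296298) - 299203 = (-24610040 + 296298) - 299203 = -24313742 - 299203 = -24612945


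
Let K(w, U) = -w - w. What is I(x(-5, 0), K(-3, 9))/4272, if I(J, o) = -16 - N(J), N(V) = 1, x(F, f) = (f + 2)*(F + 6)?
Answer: -17/4272 ≈ -0.0039794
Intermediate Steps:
x(F, f) = (2 + f)*(6 + F)
K(w, U) = -2*w
I(J, o) = -17 (I(J, o) = -16 - 1*1 = -16 - 1 = -17)
I(x(-5, 0), K(-3, 9))/4272 = -17/4272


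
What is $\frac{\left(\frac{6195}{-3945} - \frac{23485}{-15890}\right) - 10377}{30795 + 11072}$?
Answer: $- \frac{1239045583}{4999003534} \approx -0.24786$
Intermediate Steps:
$\frac{\left(\frac{6195}{-3945} - \frac{23485}{-15890}\right) - 10377}{30795 + 11072} = \frac{\left(6195 \left(- \frac{1}{3945}\right) - - \frac{671}{454}\right) - 10377}{41867} = \left(\left(- \frac{413}{263} + \frac{671}{454}\right) - 10377\right) \frac{1}{41867} = \left(- \frac{11029}{119402} - 10377\right) \frac{1}{41867} = \left(- \frac{1239045583}{119402}\right) \frac{1}{41867} = - \frac{1239045583}{4999003534}$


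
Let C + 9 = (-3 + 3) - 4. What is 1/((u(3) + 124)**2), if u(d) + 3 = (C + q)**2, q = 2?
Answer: 1/58564 ≈ 1.7075e-5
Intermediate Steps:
C = -13 (C = -9 + ((-3 + 3) - 4) = -9 + (0 - 4) = -9 - 4 = -13)
u(d) = 118 (u(d) = -3 + (-13 + 2)**2 = -3 + (-11)**2 = -3 + 121 = 118)
1/((u(3) + 124)**2) = 1/((118 + 124)**2) = 1/(242**2) = 1/58564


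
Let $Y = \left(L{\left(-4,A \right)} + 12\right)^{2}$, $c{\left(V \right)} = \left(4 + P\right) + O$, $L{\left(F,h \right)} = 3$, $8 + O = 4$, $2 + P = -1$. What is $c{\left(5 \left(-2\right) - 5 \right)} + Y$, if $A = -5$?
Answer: $222$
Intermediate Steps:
$P = -3$ ($P = -2 - 1 = -3$)
$O = -4$ ($O = -8 + 4 = -4$)
$c{\left(V \right)} = -3$ ($c{\left(V \right)} = \left(4 - 3\right) - 4 = 1 - 4 = -3$)
$Y = 225$ ($Y = \left(3 + 12\right)^{2} = 15^{2} = 225$)
$c{\left(5 \left(-2\right) - 5 \right)} + Y = -3 + 225 = 222$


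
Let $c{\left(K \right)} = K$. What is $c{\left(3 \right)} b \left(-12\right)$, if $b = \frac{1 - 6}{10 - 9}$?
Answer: $180$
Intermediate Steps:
$b = -5$ ($b = - \frac{5}{1} = \left(-5\right) 1 = -5$)
$c{\left(3 \right)} b \left(-12\right) = 3 \left(-5\right) \left(-12\right) = \left(-15\right) \left(-12\right) = 180$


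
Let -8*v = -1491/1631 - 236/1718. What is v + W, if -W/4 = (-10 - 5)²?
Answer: -1440847939/1601176 ≈ -899.87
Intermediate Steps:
v = 210461/1601176 (v = -(-1491/1631 - 236/1718)/8 = -(-1491*1/1631 - 236*1/1718)/8 = -(-213/233 - 118/859)/8 = -⅛*(-210461/200147) = 210461/1601176 ≈ 0.13144)
W = -900 (W = -4*(-10 - 5)² = -4*(-15)² = -4*225 = -900)
v + W = 210461/1601176 - 900 = -1440847939/1601176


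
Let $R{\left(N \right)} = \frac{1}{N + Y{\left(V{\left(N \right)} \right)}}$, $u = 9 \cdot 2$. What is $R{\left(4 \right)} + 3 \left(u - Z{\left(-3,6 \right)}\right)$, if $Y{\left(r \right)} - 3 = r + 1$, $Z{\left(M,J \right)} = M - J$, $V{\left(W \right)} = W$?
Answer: $\frac{973}{12} \approx 81.083$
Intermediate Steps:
$u = 18$
$Y{\left(r \right)} = 4 + r$ ($Y{\left(r \right)} = 3 + \left(r + 1\right) = 3 + \left(1 + r\right) = 4 + r$)
$R{\left(N \right)} = \frac{1}{4 + 2 N}$ ($R{\left(N \right)} = \frac{1}{N + \left(4 + N\right)} = \frac{1}{4 + 2 N}$)
$R{\left(4 \right)} + 3 \left(u - Z{\left(-3,6 \right)}\right) = \frac{1}{2 \left(2 + 4\right)} + 3 \left(18 - \left(-3 - 6\right)\right) = \frac{1}{2 \cdot 6} + 3 \left(18 - \left(-3 - 6\right)\right) = \frac{1}{2} \cdot \frac{1}{6} + 3 \left(18 - -9\right) = \frac{1}{12} + 3 \left(18 + 9\right) = \frac{1}{12} + 3 \cdot 27 = \frac{1}{12} + 81 = \frac{973}{12}$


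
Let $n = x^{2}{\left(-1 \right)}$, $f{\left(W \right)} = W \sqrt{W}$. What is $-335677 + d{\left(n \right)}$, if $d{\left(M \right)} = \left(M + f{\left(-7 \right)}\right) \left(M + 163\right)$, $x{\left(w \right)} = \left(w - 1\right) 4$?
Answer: $-321149 - 1589 i \sqrt{7} \approx -3.2115 \cdot 10^{5} - 4204.1 i$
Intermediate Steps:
$f{\left(W \right)} = W^{\frac{3}{2}}$
$x{\left(w \right)} = -4 + 4 w$ ($x{\left(w \right)} = \left(-1 + w\right) 4 = -4 + 4 w$)
$n = 64$ ($n = \left(-4 + 4 \left(-1\right)\right)^{2} = \left(-4 - 4\right)^{2} = \left(-8\right)^{2} = 64$)
$d{\left(M \right)} = \left(163 + M\right) \left(M - 7 i \sqrt{7}\right)$ ($d{\left(M \right)} = \left(M + \left(-7\right)^{\frac{3}{2}}\right) \left(M + 163\right) = \left(M - 7 i \sqrt{7}\right) \left(163 + M\right) = \left(163 + M\right) \left(M - 7 i \sqrt{7}\right)$)
$-335677 + d{\left(n \right)} = -335677 + \left(64^{2} + 163 \cdot 64 - 1141 i \sqrt{7} - 7 i 64 \sqrt{7}\right) = -335677 + \left(4096 + 10432 - 1141 i \sqrt{7} - 448 i \sqrt{7}\right) = -335677 + \left(14528 - 1589 i \sqrt{7}\right) = -321149 - 1589 i \sqrt{7}$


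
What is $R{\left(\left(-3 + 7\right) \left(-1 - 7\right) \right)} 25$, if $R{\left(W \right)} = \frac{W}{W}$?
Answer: $25$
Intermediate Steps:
$R{\left(W \right)} = 1$
$R{\left(\left(-3 + 7\right) \left(-1 - 7\right) \right)} 25 = 1 \cdot 25 = 25$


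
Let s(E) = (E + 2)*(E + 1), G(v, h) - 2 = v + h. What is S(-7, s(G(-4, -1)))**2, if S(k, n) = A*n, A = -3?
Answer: 36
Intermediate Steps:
G(v, h) = 2 + h + v (G(v, h) = 2 + (v + h) = 2 + (h + v) = 2 + h + v)
s(E) = (1 + E)*(2 + E) (s(E) = (2 + E)*(1 + E) = (1 + E)*(2 + E))
S(k, n) = -3*n
S(-7, s(G(-4, -1)))**2 = (-3*(2 + (2 - 1 - 4)**2 + 3*(2 - 1 - 4)))**2 = (-3*(2 + (-3)**2 + 3*(-3)))**2 = (-3*(2 + 9 - 9))**2 = (-3*2)**2 = (-6)**2 = 36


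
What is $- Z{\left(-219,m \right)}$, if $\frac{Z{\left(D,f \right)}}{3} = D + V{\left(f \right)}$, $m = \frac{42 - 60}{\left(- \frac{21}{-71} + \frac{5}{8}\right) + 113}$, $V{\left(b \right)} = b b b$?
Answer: $\frac{6592698629376849}{10034368163009} \approx 657.01$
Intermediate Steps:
$V{\left(b \right)} = b^{3}$ ($V{\left(b \right)} = b^{2} b = b^{3}$)
$m = - \frac{3408}{21569}$ ($m = - \frac{18}{\left(\left(-21\right) \left(- \frac{1}{71}\right) + 5 \cdot \frac{1}{8}\right) + 113} = - \frac{18}{\left(\frac{21}{71} + \frac{5}{8}\right) + 113} = - \frac{18}{\frac{523}{568} + 113} = - \frac{18}{\frac{64707}{568}} = \left(-18\right) \frac{568}{64707} = - \frac{3408}{21569} \approx -0.158$)
$Z{\left(D,f \right)} = 3 D + 3 f^{3}$ ($Z{\left(D,f \right)} = 3 \left(D + f^{3}\right) = 3 D + 3 f^{3}$)
$- Z{\left(-219,m \right)} = - (3 \left(-219\right) + 3 \left(- \frac{3408}{21569}\right)^{3}) = - (-657 + 3 \left(- \frac{39582093312}{10034368163009}\right)) = - (-657 - \frac{118746279936}{10034368163009}) = \left(-1\right) \left(- \frac{6592698629376849}{10034368163009}\right) = \frac{6592698629376849}{10034368163009}$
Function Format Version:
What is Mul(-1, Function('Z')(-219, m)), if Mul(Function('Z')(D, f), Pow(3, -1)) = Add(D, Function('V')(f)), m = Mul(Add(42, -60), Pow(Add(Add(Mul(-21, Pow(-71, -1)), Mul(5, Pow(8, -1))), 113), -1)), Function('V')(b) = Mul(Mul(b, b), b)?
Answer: Rational(6592698629376849, 10034368163009) ≈ 657.01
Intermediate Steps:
Function('V')(b) = Pow(b, 3) (Function('V')(b) = Mul(Pow(b, 2), b) = Pow(b, 3))
m = Rational(-3408, 21569) (m = Mul(-18, Pow(Add(Add(Mul(-21, Rational(-1, 71)), Mul(5, Rational(1, 8))), 113), -1)) = Mul(-18, Pow(Add(Add(Rational(21, 71), Rational(5, 8)), 113), -1)) = Mul(-18, Pow(Add(Rational(523, 568), 113), -1)) = Mul(-18, Pow(Rational(64707, 568), -1)) = Mul(-18, Rational(568, 64707)) = Rational(-3408, 21569) ≈ -0.15800)
Function('Z')(D, f) = Add(Mul(3, D), Mul(3, Pow(f, 3))) (Function('Z')(D, f) = Mul(3, Add(D, Pow(f, 3))) = Add(Mul(3, D), Mul(3, Pow(f, 3))))
Mul(-1, Function('Z')(-219, m)) = Mul(-1, Add(Mul(3, -219), Mul(3, Pow(Rational(-3408, 21569), 3)))) = Mul(-1, Add(-657, Mul(3, Rational(-39582093312, 10034368163009)))) = Mul(-1, Add(-657, Rational(-118746279936, 10034368163009))) = Mul(-1, Rational(-6592698629376849, 10034368163009)) = Rational(6592698629376849, 10034368163009)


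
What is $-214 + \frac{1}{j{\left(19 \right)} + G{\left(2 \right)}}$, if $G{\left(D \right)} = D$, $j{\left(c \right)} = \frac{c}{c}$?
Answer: $- \frac{641}{3} \approx -213.67$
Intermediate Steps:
$j{\left(c \right)} = 1$
$-214 + \frac{1}{j{\left(19 \right)} + G{\left(2 \right)}} = -214 + \frac{1}{1 + 2} = -214 + \frac{1}{3} = - \frac{641}{3}$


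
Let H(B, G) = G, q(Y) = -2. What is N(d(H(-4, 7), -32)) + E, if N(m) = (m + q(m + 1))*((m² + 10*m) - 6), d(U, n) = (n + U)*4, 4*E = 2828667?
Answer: -840885/4 ≈ -2.1022e+5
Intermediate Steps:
E = 2828667/4 (E = (¼)*2828667 = 2828667/4 ≈ 7.0717e+5)
d(U, n) = 4*U + 4*n (d(U, n) = (U + n)*4 = 4*U + 4*n)
N(m) = (-2 + m)*(-6 + m² + 10*m) (N(m) = (m - 2)*((m² + 10*m) - 6) = (-2 + m)*(-6 + m² + 10*m))
N(d(H(-4, 7), -32)) + E = (12 + (4*7 + 4*(-32))³ - 26*(4*7 + 4*(-32)) + 8*(4*7 + 4*(-32))²) + 2828667/4 = (12 + (28 - 128)³ - 26*(28 - 128) + 8*(28 - 128)²) + 2828667/4 = (12 + (-100)³ - 26*(-100) + 8*(-100)²) + 2828667/4 = (12 - 1000000 + 2600 + 8*10000) + 2828667/4 = (12 - 1000000 + 2600 + 80000) + 2828667/4 = -917388 + 2828667/4 = -840885/4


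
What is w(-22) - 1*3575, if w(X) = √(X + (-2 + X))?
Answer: -3575 + I*√46 ≈ -3575.0 + 6.7823*I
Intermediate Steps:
w(X) = √(-2 + 2*X)
w(-22) - 1*3575 = √(-2 + 2*(-22)) - 1*3575 = √(-2 - 44) - 3575 = √(-46) - 3575 = I*√46 - 3575 = -3575 + I*√46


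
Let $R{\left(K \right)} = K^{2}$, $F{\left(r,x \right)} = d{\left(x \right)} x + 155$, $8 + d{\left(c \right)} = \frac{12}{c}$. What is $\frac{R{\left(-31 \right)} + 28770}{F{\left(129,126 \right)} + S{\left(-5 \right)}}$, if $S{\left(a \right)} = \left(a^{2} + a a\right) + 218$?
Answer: $- \frac{29731}{573} \approx -51.887$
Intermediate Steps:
$d{\left(c \right)} = -8 + \frac{12}{c}$
$F{\left(r,x \right)} = 155 + x \left(-8 + \frac{12}{x}\right)$ ($F{\left(r,x \right)} = \left(-8 + \frac{12}{x}\right) x + 155 = x \left(-8 + \frac{12}{x}\right) + 155 = 155 + x \left(-8 + \frac{12}{x}\right)$)
$S{\left(a \right)} = 218 + 2 a^{2}$ ($S{\left(a \right)} = \left(a^{2} + a^{2}\right) + 218 = 2 a^{2} + 218 = 218 + 2 a^{2}$)
$\frac{R{\left(-31 \right)} + 28770}{F{\left(129,126 \right)} + S{\left(-5 \right)}} = \frac{\left(-31\right)^{2} + 28770}{\left(167 - 1008\right) + \left(218 + 2 \left(-5\right)^{2}\right)} = \frac{961 + 28770}{\left(167 - 1008\right) + \left(218 + 2 \cdot 25\right)} = \frac{29731}{-841 + \left(218 + 50\right)} = \frac{29731}{-841 + 268} = \frac{29731}{-573} = 29731 \left(- \frac{1}{573}\right) = - \frac{29731}{573}$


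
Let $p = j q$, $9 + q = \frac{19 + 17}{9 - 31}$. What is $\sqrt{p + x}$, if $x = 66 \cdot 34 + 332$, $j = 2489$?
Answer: $\frac{i \sqrt{2891647}}{11} \approx 154.59 i$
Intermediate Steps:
$q = - \frac{117}{11}$ ($q = -9 + \frac{19 + 17}{9 - 31} = -9 + \frac{36}{-22} = -9 + 36 \left(- \frac{1}{22}\right) = -9 - \frac{18}{11} = - \frac{117}{11} \approx -10.636$)
$x = 2576$ ($x = 2244 + 332 = 2576$)
$p = - \frac{291213}{11}$ ($p = 2489 \left(- \frac{117}{11}\right) = - \frac{291213}{11} \approx -26474.0$)
$\sqrt{p + x} = \sqrt{- \frac{291213}{11} + 2576} = \sqrt{- \frac{262877}{11}} = \frac{i \sqrt{2891647}}{11}$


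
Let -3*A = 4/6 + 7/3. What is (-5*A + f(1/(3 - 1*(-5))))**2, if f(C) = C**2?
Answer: 103041/4096 ≈ 25.156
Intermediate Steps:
A = -1 (A = -(4/6 + 7/3)/3 = -(4*(1/6) + 7*(1/3))/3 = -(2/3 + 7/3)/3 = -1/3*3 = -1)
(-5*A + f(1/(3 - 1*(-5))))**2 = (-5*(-1) + (1/(3 - 1*(-5)))**2)**2 = (5 + (1/(3 + 5))**2)**2 = (5 + (1/8)**2)**2 = (5 + 1/64)**2 = (321/64)**2 = 103041/4096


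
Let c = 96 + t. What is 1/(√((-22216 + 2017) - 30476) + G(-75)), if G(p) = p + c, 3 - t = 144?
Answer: -24/13015 - I*√2027/13015 ≈ -0.001844 - 0.0034593*I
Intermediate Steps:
t = -141 (t = 3 - 1*144 = 3 - 144 = -141)
c = -45 (c = 96 - 141 = -45)
G(p) = -45 + p (G(p) = p - 45 = -45 + p)
1/(√((-22216 + 2017) - 30476) + G(-75)) = 1/(√((-22216 + 2017) - 30476) + (-45 - 75)) = 1/(√(-20199 - 30476) - 120) = 1/(√(-50675) - 120) = 1/(5*I*√2027 - 120) = 1/(-120 + 5*I*√2027)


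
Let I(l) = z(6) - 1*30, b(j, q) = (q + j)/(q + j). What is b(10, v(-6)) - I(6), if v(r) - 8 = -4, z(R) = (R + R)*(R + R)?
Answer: -113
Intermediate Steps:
z(R) = 4*R² (z(R) = (2*R)*(2*R) = 4*R²)
v(r) = 4 (v(r) = 8 - 4 = 4)
b(j, q) = 1 (b(j, q) = (j + q)/(j + q) = 1)
I(l) = 114 (I(l) = 4*6² - 1*30 = 4*36 - 30 = 144 - 30 = 114)
b(10, v(-6)) - I(6) = 1 - 1*114 = 1 - 114 = -113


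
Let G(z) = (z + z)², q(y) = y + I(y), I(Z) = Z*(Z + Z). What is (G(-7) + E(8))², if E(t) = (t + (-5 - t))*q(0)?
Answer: 38416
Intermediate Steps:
I(Z) = 2*Z² (I(Z) = Z*(2*Z) = 2*Z²)
q(y) = y + 2*y²
G(z) = 4*z² (G(z) = (2*z)² = 4*z²)
E(t) = 0 (E(t) = (t + (-5 - t))*(0*(1 + 2*0)) = -0*(1 + 0) = -0 = -5*0 = 0)
(G(-7) + E(8))² = (4*(-7)² + 0)² = (4*49 + 0)² = (196 + 0)² = 196² = 38416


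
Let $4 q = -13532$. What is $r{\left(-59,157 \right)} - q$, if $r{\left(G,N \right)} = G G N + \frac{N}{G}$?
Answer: $\frac{32443943}{59} \approx 5.499 \cdot 10^{5}$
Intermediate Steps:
$r{\left(G,N \right)} = \frac{N}{G} + N G^{2}$ ($r{\left(G,N \right)} = G^{2} N + \frac{N}{G} = N G^{2} + \frac{N}{G} = \frac{N}{G} + N G^{2}$)
$q = -3383$ ($q = \frac{1}{4} \left(-13532\right) = -3383$)
$r{\left(-59,157 \right)} - q = \frac{157 \left(1 + \left(-59\right)^{3}\right)}{-59} - -3383 = 157 \left(- \frac{1}{59}\right) \left(1 - 205379\right) + 3383 = 157 \left(- \frac{1}{59}\right) \left(-205378\right) + 3383 = \frac{32244346}{59} + 3383 = \frac{32443943}{59}$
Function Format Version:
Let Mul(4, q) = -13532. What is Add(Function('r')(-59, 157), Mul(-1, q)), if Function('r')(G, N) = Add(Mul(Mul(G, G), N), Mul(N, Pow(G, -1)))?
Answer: Rational(32443943, 59) ≈ 5.4990e+5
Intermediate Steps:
Function('r')(G, N) = Add(Mul(N, Pow(G, -1)), Mul(N, Pow(G, 2))) (Function('r')(G, N) = Add(Mul(Pow(G, 2), N), Mul(N, Pow(G, -1))) = Add(Mul(N, Pow(G, 2)), Mul(N, Pow(G, -1))) = Add(Mul(N, Pow(G, -1)), Mul(N, Pow(G, 2))))
q = -3383 (q = Mul(Rational(1, 4), -13532) = -3383)
Add(Function('r')(-59, 157), Mul(-1, q)) = Add(Mul(157, Pow(-59, -1), Add(1, Pow(-59, 3))), Mul(-1, -3383)) = Add(Mul(157, Rational(-1, 59), Add(1, -205379)), 3383) = Add(Mul(157, Rational(-1, 59), -205378), 3383) = Add(Rational(32244346, 59), 3383) = Rational(32443943, 59)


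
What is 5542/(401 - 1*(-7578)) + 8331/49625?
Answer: 341494799/395957875 ≈ 0.86245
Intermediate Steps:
5542/(401 - 1*(-7578)) + 8331/49625 = 5542/(401 + 7578) + 8331*(1/49625) = 5542/7979 + 8331/49625 = 341494799/395957875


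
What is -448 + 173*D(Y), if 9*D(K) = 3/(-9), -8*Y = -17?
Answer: -12269/27 ≈ -454.41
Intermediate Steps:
Y = 17/8 (Y = -⅛*(-17) = 17/8 ≈ 2.1250)
D(K) = -1/27 (D(K) = (3/(-9))/9 = (3*(-⅑))/9 = (⅑)*(-⅓) = -1/27)
-448 + 173*D(Y) = -448 + 173*(-1/27) = -448 - 173/27 = -12269/27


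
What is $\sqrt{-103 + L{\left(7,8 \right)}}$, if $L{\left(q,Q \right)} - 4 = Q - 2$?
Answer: $i \sqrt{93} \approx 9.6436 i$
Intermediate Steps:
$L{\left(q,Q \right)} = 2 + Q$ ($L{\left(q,Q \right)} = 4 + \left(Q - 2\right) = 4 + \left(-2 + Q\right) = 2 + Q$)
$\sqrt{-103 + L{\left(7,8 \right)}} = \sqrt{-103 + \left(2 + 8\right)} = \sqrt{-103 + 10} = \sqrt{-93} = i \sqrt{93}$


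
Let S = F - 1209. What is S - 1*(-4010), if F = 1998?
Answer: 4799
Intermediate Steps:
S = 789 (S = 1998 - 1209 = 789)
S - 1*(-4010) = 789 - 1*(-4010) = 789 + 4010 = 4799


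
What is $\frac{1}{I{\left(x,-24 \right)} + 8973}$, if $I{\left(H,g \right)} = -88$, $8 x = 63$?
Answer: $\frac{1}{8885} \approx 0.00011255$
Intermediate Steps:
$x = \frac{63}{8}$ ($x = \frac{1}{8} \cdot 63 = \frac{63}{8} \approx 7.875$)
$\frac{1}{I{\left(x,-24 \right)} + 8973} = \frac{1}{-88 + 8973} = \frac{1}{8885}$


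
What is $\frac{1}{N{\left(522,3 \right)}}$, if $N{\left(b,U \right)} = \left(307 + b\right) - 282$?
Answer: $\frac{1}{547} \approx 0.0018282$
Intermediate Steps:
$N{\left(b,U \right)} = 25 + b$
$\frac{1}{N{\left(522,3 \right)}} = \frac{1}{25 + 522} = \frac{1}{547}$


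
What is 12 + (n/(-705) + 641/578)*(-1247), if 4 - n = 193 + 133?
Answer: -790722307/407490 ≈ -1940.5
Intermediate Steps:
n = -322 (n = 4 - (193 + 133) = 4 - 1*326 = 4 - 326 = -322)
12 + (n/(-705) + 641/578)*(-1247) = 12 + (-322/(-705) + 641/578)*(-1247) = 12 + (-322*(-1/705) + 641*(1/578))*(-1247) = 12 + (322/705 + 641/578)*(-1247) = 12 + (638021/407490)*(-1247) = 12 - 795612187/407490 = -790722307/407490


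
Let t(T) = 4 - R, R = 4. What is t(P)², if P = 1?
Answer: 0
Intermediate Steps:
t(T) = 0 (t(T) = 4 - 1*4 = 4 - 4 = 0)
t(P)² = 0² = 0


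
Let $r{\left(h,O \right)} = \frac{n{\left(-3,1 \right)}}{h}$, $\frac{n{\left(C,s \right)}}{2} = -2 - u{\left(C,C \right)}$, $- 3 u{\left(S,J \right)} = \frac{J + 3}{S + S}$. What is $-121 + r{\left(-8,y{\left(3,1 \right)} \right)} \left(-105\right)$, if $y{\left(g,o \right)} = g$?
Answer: $- \frac{347}{2} \approx -173.5$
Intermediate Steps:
$u{\left(S,J \right)} = - \frac{3 + J}{6 S}$ ($u{\left(S,J \right)} = - \frac{\left(J + 3\right) \frac{1}{S + S}}{3} = - \frac{\left(3 + J\right) \frac{1}{2 S}}{3} = - \frac{\frac{1}{2} \frac{1}{S} \left(3 + J\right)}{3} = - \frac{3 + J}{6 S}$)
$n{\left(C,s \right)} = -4 - \frac{-3 - C}{3 C}$ ($n{\left(C,s \right)} = 2 \left(-2 - \frac{-3 - C}{6 C}\right) = -4 - \frac{-3 - C}{3 C}$)
$r{\left(h,O \right)} = - \frac{4}{h}$ ($r{\left(h,O \right)} = \frac{- \frac{11}{3} + \frac{1}{-3}}{h} = \frac{- \frac{11}{3} - \frac{1}{3}}{h} = - \frac{4}{h}$)
$-121 + r{\left(-8,y{\left(3,1 \right)} \right)} \left(-105\right) = -121 + - \frac{4}{-8} \left(-105\right) = -121 + \left(-4\right) \left(- \frac{1}{8}\right) \left(-105\right) = -121 + \frac{1}{2} \left(-105\right) = -121 - \frac{105}{2} = - \frac{347}{2}$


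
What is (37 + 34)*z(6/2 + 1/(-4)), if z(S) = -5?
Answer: -355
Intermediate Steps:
(37 + 34)*z(6/2 + 1/(-4)) = (37 + 34)*(-5) = 71*(-5) = -355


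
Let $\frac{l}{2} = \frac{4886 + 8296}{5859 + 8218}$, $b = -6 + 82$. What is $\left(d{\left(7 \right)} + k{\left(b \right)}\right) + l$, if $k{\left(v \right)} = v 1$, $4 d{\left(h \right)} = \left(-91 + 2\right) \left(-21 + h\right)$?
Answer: $\frac{10962403}{28154} \approx 389.37$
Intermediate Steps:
$b = 76$
$d{\left(h \right)} = \frac{1869}{4} - \frac{89 h}{4}$ ($d{\left(h \right)} = \frac{\left(-91 + 2\right) \left(-21 + h\right)}{4} = \frac{\left(-89\right) \left(-21 + h\right)}{4} = \frac{1869 - 89 h}{4} = \frac{1869}{4} - \frac{89 h}{4}$)
$l = \frac{26364}{14077}$ ($l = 2 \frac{4886 + 8296}{5859 + 8218} = 2 \cdot \frac{13182}{14077} = \frac{26364}{14077} \approx 1.8728$)
$k{\left(v \right)} = v$
$\left(d{\left(7 \right)} + k{\left(b \right)}\right) + l = \left(\left(\frac{1869}{4} - \frac{623}{4}\right) + 76\right) + \frac{26364}{14077} = \left(\frac{623}{2} + 76\right) + \frac{26364}{14077} = \frac{775}{2} + \frac{26364}{14077} = \frac{10962403}{28154}$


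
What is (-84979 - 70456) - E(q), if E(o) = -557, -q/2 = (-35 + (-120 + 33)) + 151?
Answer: -154878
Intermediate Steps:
q = -58 (q = -2*((-35 + (-120 + 33)) + 151) = -2*((-35 - 87) + 151) = -2*(-122 + 151) = -2*29 = -58)
(-84979 - 70456) - E(q) = (-84979 - 70456) - 1*(-557) = -155435 + 557 = -154878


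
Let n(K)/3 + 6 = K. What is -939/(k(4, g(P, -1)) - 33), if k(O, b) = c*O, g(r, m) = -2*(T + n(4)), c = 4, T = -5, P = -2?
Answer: 939/17 ≈ 55.235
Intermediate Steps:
n(K) = -18 + 3*K
g(r, m) = 22 (g(r, m) = -2*(-5 + (-18 + 3*4)) = -2*(-5 + (-18 + 12)) = -2*(-5 - 6) = -2*(-11) = 22)
k(O, b) = 4*O
-939/(k(4, g(P, -1)) - 33) = -939/(4*4 - 33) = -939/(16 - 33) = -939/(-17) = -1/17*(-939) = 939/17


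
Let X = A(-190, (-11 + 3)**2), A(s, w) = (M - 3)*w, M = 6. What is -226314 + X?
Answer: -226122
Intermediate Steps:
A(s, w) = 3*w (A(s, w) = (6 - 3)*w = 3*w)
X = 192 (X = 3*(-11 + 3)**2 = 3*(-8)**2 = 3*64 = 192)
-226314 + X = -226314 + 192 = -226122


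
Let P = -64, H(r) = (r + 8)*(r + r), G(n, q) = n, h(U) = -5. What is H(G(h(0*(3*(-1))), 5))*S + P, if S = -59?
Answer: 1706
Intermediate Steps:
H(r) = 2*r*(8 + r) (H(r) = (8 + r)*(2*r) = 2*r*(8 + r))
H(G(h(0*(3*(-1))), 5))*S + P = (2*(-5)*(8 - 5))*(-59) - 64 = (2*(-5)*3)*(-59) - 64 = -30*(-59) - 64 = 1770 - 64 = 1706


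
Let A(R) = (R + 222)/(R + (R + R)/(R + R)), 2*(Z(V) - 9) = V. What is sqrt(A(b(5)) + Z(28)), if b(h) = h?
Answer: sqrt(2190)/6 ≈ 7.7996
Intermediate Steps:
Z(V) = 9 + V/2
A(R) = (222 + R)/(1 + R) (A(R) = (222 + R)/(R + (2*R)/((2*R))) = (222 + R)/(R + (2*R)*(1/(2*R))) = (222 + R)/(R + 1) = (222 + R)/(1 + R))
sqrt(A(b(5)) + Z(28)) = sqrt((222 + 5)/(1 + 5) + (9 + (1/2)*28)) = sqrt(227/6 + (9 + 14)) = sqrt((1/6)*227 + 23) = sqrt(227/6 + 23) = sqrt(365/6) = sqrt(2190)/6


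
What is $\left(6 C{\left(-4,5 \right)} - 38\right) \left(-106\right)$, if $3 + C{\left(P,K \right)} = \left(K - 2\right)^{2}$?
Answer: $212$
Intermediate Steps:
$C{\left(P,K \right)} = -3 + \left(-2 + K\right)^{2}$ ($C{\left(P,K \right)} = -3 + \left(K - 2\right)^{2} = -3 + \left(-2 + K\right)^{2}$)
$\left(6 C{\left(-4,5 \right)} - 38\right) \left(-106\right) = \left(6 \left(-3 + \left(-2 + 5\right)^{2}\right) - 38\right) \left(-106\right) = \left(6 \left(-3 + 3^{2}\right) - 38\right) \left(-106\right) = \left(6 \left(-3 + 9\right) - 38\right) \left(-106\right) = \left(6 \cdot 6 - 38\right) \left(-106\right) = \left(36 - 38\right) \left(-106\right) = \left(-2\right) \left(-106\right) = 212$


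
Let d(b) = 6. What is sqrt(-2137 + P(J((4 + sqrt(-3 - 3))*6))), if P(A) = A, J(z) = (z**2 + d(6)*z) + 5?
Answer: 2*sqrt(-407 + 81*I*sqrt(6)) ≈ 9.5693 + 41.468*I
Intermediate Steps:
J(z) = 5 + z**2 + 6*z (J(z) = (z**2 + 6*z) + 5 = 5 + z**2 + 6*z)
sqrt(-2137 + P(J((4 + sqrt(-3 - 3))*6))) = sqrt(-2137 + (5 + ((4 + sqrt(-3 - 3))*6)**2 + 6*((4 + sqrt(-3 - 3))*6))) = sqrt(-2137 + (5 + ((4 + sqrt(-6))*6)**2 + 6*((4 + sqrt(-6))*6))) = sqrt(-2137 + (5 + ((4 + I*sqrt(6))*6)**2 + 6*((4 + I*sqrt(6))*6))) = sqrt(-2137 + (5 + (24 + 6*I*sqrt(6))**2 + 6*(24 + 6*I*sqrt(6)))) = sqrt(-2137 + (5 + (24 + 6*I*sqrt(6))**2 + (144 + 36*I*sqrt(6)))) = sqrt(-2137 + (149 + (24 + 6*I*sqrt(6))**2 + 36*I*sqrt(6))) = sqrt(-1988 + (24 + 6*I*sqrt(6))**2 + 36*I*sqrt(6))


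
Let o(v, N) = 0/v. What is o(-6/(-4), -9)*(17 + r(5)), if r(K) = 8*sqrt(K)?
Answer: 0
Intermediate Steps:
o(v, N) = 0
o(-6/(-4), -9)*(17 + r(5)) = 0*(17 + 8*sqrt(5)) = 0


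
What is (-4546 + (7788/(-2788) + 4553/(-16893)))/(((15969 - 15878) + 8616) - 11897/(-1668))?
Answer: -29780795579768/57047748736611 ≈ -0.52203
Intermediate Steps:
(-4546 + (7788/(-2788) + 4553/(-16893)))/(((15969 - 15878) + 8616) - 11897/(-1668)) = (-4546 + (7788*(-1/2788) + 4553*(-1/16893)))/((91 + 8616) - 11897*(-1/1668)) = (-4546 + (-1947/697 - 4553/16893))/(8707 + 11897/1668) = (-4546 - 36064112/11774421)/(14535173/1668) = -53562581978/11774421*1668/14535173 = -29780795579768/57047748736611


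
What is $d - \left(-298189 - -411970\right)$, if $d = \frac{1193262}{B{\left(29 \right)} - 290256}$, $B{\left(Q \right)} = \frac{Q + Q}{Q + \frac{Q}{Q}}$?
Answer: $- \frac{70771266903}{621973} \approx -1.1379 \cdot 10^{5}$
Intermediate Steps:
$B{\left(Q \right)} = \frac{2 Q}{1 + Q}$ ($B{\left(Q \right)} = \frac{2 Q}{Q + 1} = \frac{2 Q}{1 + Q}$)
$d = - \frac{2556990}{621973}$ ($d = \frac{1193262}{2 \cdot 29 \frac{1}{1 + 29} - 290256} = \frac{1193262}{2 \cdot 29 \cdot \frac{1}{30} - 290256} = \frac{1193262}{\frac{29}{15} - 290256} = \frac{1193262}{- \frac{4353811}{15}} = 1193262 \left(- \frac{15}{4353811}\right) = - \frac{2556990}{621973} \approx -4.1111$)
$d - \left(-298189 - -411970\right) = - \frac{2556990}{621973} - \left(-298189 - -411970\right) = - \frac{2556990}{621973} - \left(-298189 + 411970\right) = - \frac{2556990}{621973} - 113781 = - \frac{70771266903}{621973}$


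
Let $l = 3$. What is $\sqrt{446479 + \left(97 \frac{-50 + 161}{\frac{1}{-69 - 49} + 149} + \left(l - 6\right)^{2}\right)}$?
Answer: $\frac{43 \sqrt{74650086346}}{17581} \approx 668.25$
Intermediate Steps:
$\sqrt{446479 + \left(97 \frac{-50 + 161}{\frac{1}{-69 - 49} + 149} + \left(l - 6\right)^{2}\right)} = \sqrt{446479 + \left(97 \frac{-50 + 161}{\frac{1}{-69 - 49} + 149} + \left(3 - 6\right)^{2}\right)} = \sqrt{446479 + \left(97 \frac{111}{\frac{1}{-118} + 149} + \left(-3\right)^{2}\right)} = \sqrt{446479 + \left(97 \frac{111}{- \frac{1}{118} + 149} + 9\right)} = \sqrt{446479 + \left(97 \frac{111}{\frac{17581}{118}} + 9\right)} = \sqrt{446479 + \left(97 \cdot 111 \cdot \frac{118}{17581} + 9\right)} = \sqrt{446479 + \left(97 \cdot \frac{13098}{17581} + 9\right)} = \sqrt{446479 + \left(\frac{1270506}{17581} + 9\right)} = \sqrt{446479 + \frac{1428735}{17581}} = \sqrt{\frac{7850976034}{17581}} = \frac{43 \sqrt{74650086346}}{17581}$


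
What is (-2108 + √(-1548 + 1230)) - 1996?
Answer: -4104 + I*√318 ≈ -4104.0 + 17.833*I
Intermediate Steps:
(-2108 + √(-1548 + 1230)) - 1996 = (-2108 + √(-318)) - 1996 = (-2108 + I*√318) - 1996 = -4104 + I*√318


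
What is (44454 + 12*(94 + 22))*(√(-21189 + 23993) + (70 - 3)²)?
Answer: 205802694 + 91692*√701 ≈ 2.0823e+8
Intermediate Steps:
(44454 + 12*(94 + 22))*(√(-21189 + 23993) + (70 - 3)²) = (44454 + 12*116)*(√2804 + 67²) = (44454 + 1392)*(2*√701 + 4489) = 45846*(4489 + 2*√701) = 205802694 + 91692*√701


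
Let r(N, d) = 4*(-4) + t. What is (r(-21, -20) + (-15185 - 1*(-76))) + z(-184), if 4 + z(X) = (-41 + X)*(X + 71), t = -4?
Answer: 10292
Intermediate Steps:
r(N, d) = -20 (r(N, d) = 4*(-4) - 4 = -16 - 4 = -20)
z(X) = -4 + (-41 + X)*(71 + X) (z(X) = -4 + (-41 + X)*(X + 71) = -4 + (-41 + X)*(71 + X))
(r(-21, -20) + (-15185 - 1*(-76))) + z(-184) = (-20 + (-15185 - 1*(-76))) + (-2915 + (-184)² + 30*(-184)) = (-20 + (-15185 + 76)) + (-2915 + 33856 - 5520) = (-20 - 15109) + 25421 = -15129 + 25421 = 10292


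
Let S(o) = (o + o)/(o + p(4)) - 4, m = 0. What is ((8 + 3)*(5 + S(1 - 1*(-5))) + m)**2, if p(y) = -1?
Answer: 34969/25 ≈ 1398.8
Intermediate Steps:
S(o) = -4 + 2*o/(-1 + o) (S(o) = (o + o)/(o - 1) - 4 = (2*o)/(-1 + o) - 4 = 2*o/(-1 + o) - 4 = -4 + 2*o/(-1 + o))
((8 + 3)*(5 + S(1 - 1*(-5))) + m)**2 = ((8 + 3)*(5 + 2*(2 - (1 - 1*(-5)))/(-1 + (1 - 1*(-5)))) + 0)**2 = (11*(5 + 2*(2 - (1 + 5))/(-1 + (1 + 5))) + 0)**2 = (11*(5 + 2*(2 - 1*6)/(-1 + 6)) + 0)**2 = (11*(5 + 2*(2 - 6)/5) + 0)**2 = (11*(5 + 2*(1/5)*(-4)) + 0)**2 = (11*(5 - 8/5) + 0)**2 = (11*(17/5) + 0)**2 = (187/5 + 0)**2 = (187/5)**2 = 34969/25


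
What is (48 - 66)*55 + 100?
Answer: -890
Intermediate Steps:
(48 - 66)*55 + 100 = -18*55 + 100 = -990 + 100 = -890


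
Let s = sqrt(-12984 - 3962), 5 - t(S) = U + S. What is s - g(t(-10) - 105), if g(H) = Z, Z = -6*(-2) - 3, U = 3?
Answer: -9 + I*sqrt(16946) ≈ -9.0 + 130.18*I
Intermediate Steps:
t(S) = 2 - S (t(S) = 5 - (3 + S) = 5 + (-3 - S) = 2 - S)
Z = 9 (Z = 12 - 3 = 9)
g(H) = 9
s = I*sqrt(16946) (s = sqrt(-16946) = I*sqrt(16946) ≈ 130.18*I)
s - g(t(-10) - 105) = I*sqrt(16946) - 1*9 = I*sqrt(16946) - 9 = -9 + I*sqrt(16946)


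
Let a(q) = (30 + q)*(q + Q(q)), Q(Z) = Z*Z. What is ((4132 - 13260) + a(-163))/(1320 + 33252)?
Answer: -1760563/17286 ≈ -101.85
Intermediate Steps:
Q(Z) = Z²
a(q) = (30 + q)*(q + q²)
((4132 - 13260) + a(-163))/(1320 + 33252) = ((4132 - 13260) - 163*(30 + (-163)² + 31*(-163)))/(1320 + 33252) = (-9128 - 163*(30 + 26569 - 5053))/34572 = (-9128 - 163*21546)*(1/34572) = (-9128 - 3511998)*(1/34572) = -3521126*1/34572 = -1760563/17286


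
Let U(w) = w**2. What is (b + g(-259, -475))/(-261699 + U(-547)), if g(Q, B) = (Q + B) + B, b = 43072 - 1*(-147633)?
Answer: 94748/18755 ≈ 5.0519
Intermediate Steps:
b = 190705 (b = 43072 + 147633 = 190705)
g(Q, B) = Q + 2*B (g(Q, B) = (B + Q) + B = Q + 2*B)
(b + g(-259, -475))/(-261699 + U(-547)) = (190705 + (-259 + 2*(-475)))/(-261699 + (-547)**2) = (190705 + (-259 - 950))/(-261699 + 299209) = (190705 - 1209)/37510 = 189496*(1/37510) = 94748/18755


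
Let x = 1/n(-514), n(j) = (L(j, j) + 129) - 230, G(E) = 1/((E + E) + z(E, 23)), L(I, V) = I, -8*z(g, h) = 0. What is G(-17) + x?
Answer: -649/20910 ≈ -0.031038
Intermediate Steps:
z(g, h) = 0 (z(g, h) = -1/8*0 = 0)
G(E) = 1/(2*E) (G(E) = 1/((E + E) + 0) = 1/(2*E + 0) = 1/(2*E))
n(j) = -101 + j (n(j) = (j + 129) - 230 = (129 + j) - 230 = -101 + j)
x = -1/615 (x = 1/(-101 - 514) = 1/(-615) = -1/615 ≈ -0.0016260)
G(-17) + x = (1/2)/(-17) - 1/615 = (1/2)*(-1/17) - 1/615 = -1/34 - 1/615 = -649/20910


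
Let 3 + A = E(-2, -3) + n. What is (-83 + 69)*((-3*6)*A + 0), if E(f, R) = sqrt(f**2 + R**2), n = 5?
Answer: 504 + 252*sqrt(13) ≈ 1412.6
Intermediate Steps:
E(f, R) = sqrt(R**2 + f**2)
A = 2 + sqrt(13) (A = -3 + (sqrt((-3)**2 + (-2)**2) + 5) = -3 + (sqrt(9 + 4) + 5) = -3 + (sqrt(13) + 5) = -3 + (5 + sqrt(13)) = 2 + sqrt(13) ≈ 5.6056)
(-83 + 69)*((-3*6)*A + 0) = (-83 + 69)*((-3*6)*(2 + sqrt(13)) + 0) = -14*(-18*(2 + sqrt(13)) + 0) = -14*((-36 - 18*sqrt(13)) + 0) = -14*(-36 - 18*sqrt(13)) = 504 + 252*sqrt(13)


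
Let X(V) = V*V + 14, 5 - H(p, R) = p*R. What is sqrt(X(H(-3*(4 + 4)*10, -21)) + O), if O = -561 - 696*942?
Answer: 3*sqrt(2743894) ≈ 4969.4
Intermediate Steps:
H(p, R) = 5 - R*p (H(p, R) = 5 - p*R = 5 - R*p)
O = -656193 (O = -561 - 655632 = -656193)
X(V) = 14 + V**2 (X(V) = V**2 + 14 = 14 + V**2)
sqrt(X(H(-3*(4 + 4)*10, -21)) + O) = sqrt((14 + (5 - 1*(-21)*-3*(4 + 4)*10)**2) - 656193) = sqrt((14 + (5 - 1*(-21)*-3*8*10)**2) - 656193) = sqrt((14 + (5 - 1*(-21)*(-24*10))**2) - 656193) = sqrt((14 + (5 - 1*(-21)*(-240))**2) - 656193) = sqrt((14 + (5 - 5040)**2) - 656193) = sqrt((14 + (-5035)**2) - 656193) = sqrt((14 + 25351225) - 656193) = sqrt(25351239 - 656193) = sqrt(24695046) = 3*sqrt(2743894)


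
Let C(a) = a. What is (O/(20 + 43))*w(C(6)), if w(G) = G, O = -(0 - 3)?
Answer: 2/7 ≈ 0.28571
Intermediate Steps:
O = 3 (O = -1*(-3) = 3)
(O/(20 + 43))*w(C(6)) = (3/(20 + 43))*6 = (3/63)*6 = (3*(1/63))*6 = (1/21)*6 = 2/7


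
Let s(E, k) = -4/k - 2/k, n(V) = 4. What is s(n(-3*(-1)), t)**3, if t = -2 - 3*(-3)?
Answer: -216/343 ≈ -0.62974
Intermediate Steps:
t = 7 (t = -2 + 9 = 7)
s(E, k) = -6/k
s(n(-3*(-1)), t)**3 = (-6/7)**3 = -216/343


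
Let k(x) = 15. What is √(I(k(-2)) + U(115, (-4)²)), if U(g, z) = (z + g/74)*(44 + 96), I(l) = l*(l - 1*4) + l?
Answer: √3610830/37 ≈ 51.357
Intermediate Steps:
I(l) = l + l*(-4 + l) (I(l) = l*(l - 4) + l = l*(-4 + l) + l = l + l*(-4 + l))
U(g, z) = 140*z + 70*g/37 (U(g, z) = (z + g*(1/74))*140 = (z + g/74)*140 = 140*z + 70*g/37)
√(I(k(-2)) + U(115, (-4)²)) = √(15*(-3 + 15) + (140*(-4)² + (70/37)*115)) = √(15*12 + (140*16 + 8050/37)) = √(180 + (2240 + 8050/37)) = √(180 + 90930/37) = √(97590/37) = √3610830/37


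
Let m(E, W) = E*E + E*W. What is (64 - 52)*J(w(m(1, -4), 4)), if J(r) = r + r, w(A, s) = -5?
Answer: -120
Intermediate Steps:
m(E, W) = E² + E*W
J(r) = 2*r
(64 - 52)*J(w(m(1, -4), 4)) = (64 - 52)*(2*(-5)) = 12*(-10) = -120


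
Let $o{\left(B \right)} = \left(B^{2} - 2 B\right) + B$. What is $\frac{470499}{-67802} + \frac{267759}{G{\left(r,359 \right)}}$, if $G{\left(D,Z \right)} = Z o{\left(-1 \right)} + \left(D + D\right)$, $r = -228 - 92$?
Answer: $\frac{1509824733}{440713} \approx 3425.9$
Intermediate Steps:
$o{\left(B \right)} = B^{2} - B$
$r = -320$ ($r = -228 - 92 = -320$)
$G{\left(D,Z \right)} = 2 D + 2 Z$ ($G{\left(D,Z \right)} = Z \left(- (-1 - 1)\right) + \left(D + D\right) = Z \left(\left(-1\right) \left(-2\right)\right) + 2 D = Z 2 + 2 D = 2 Z + 2 D = 2 D + 2 Z$)
$\frac{470499}{-67802} + \frac{267759}{G{\left(r,359 \right)}} = \frac{470499}{-67802} + \frac{267759}{2 \left(-320\right) + 2 \cdot 359} = 470499 \left(- \frac{1}{67802}\right) + \frac{267759}{-640 + 718} = - \frac{470499}{67802} + \frac{267759}{78} = - \frac{470499}{67802} + 267759 \cdot \frac{1}{78} = - \frac{470499}{67802} + \frac{89253}{26} = \frac{1509824733}{440713}$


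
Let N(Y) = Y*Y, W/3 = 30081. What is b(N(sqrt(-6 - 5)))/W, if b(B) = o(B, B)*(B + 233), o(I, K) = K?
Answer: -22/813 ≈ -0.027060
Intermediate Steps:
W = 90243 (W = 3*30081 = 90243)
N(Y) = Y**2
b(B) = B*(233 + B) (b(B) = B*(B + 233) = B*(233 + B))
b(N(sqrt(-6 - 5)))/W = ((sqrt(-6 - 5))**2*(233 + (sqrt(-6 - 5))**2))/90243 = ((sqrt(-11))**2*(233 + (sqrt(-11))**2))*(1/90243) = ((I*sqrt(11))**2*(233 + (I*sqrt(11))**2))*(1/90243) = -11*(233 - 11)*(1/90243) = -11*222*(1/90243) = -2442*1/90243 = -22/813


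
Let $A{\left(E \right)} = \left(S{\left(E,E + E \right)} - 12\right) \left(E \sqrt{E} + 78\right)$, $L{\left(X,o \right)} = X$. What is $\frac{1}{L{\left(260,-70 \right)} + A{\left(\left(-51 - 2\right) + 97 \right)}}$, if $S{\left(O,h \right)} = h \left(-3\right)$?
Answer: $\frac{5317}{1509162140} - \frac{1518 \sqrt{11}}{377290535} \approx -9.821 \cdot 10^{-6}$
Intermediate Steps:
$S{\left(O,h \right)} = - 3 h$
$A{\left(E \right)} = \left(-12 - 6 E\right) \left(78 + E^{\frac{3}{2}}\right)$ ($A{\left(E \right)} = \left(- 3 \left(E + E\right) - 12\right) \left(E \sqrt{E} + 78\right) = \left(- 3 \cdot 2 E - 12\right) \left(E^{\frac{3}{2}} + 78\right) = \left(- 6 E - 12\right) \left(78 + E^{\frac{3}{2}}\right) = \left(-12 - 6 E\right) \left(78 + E^{\frac{3}{2}}\right)$)
$\frac{1}{L{\left(260,-70 \right)} + A{\left(\left(-51 - 2\right) + 97 \right)}} = \frac{1}{260 - \left(936 + 6 \left(\left(-51 - 2\right) + 97\right)^{\frac{5}{2}} + 12 \left(\left(-51 - 2\right) + 97\right)^{\frac{3}{2}} + 468 \left(\left(-51 - 2\right) + 97\right)\right)} = \frac{1}{260 - \left(936 + 6 \left(-53 + 97\right)^{\frac{5}{2}} + 12 \left(-53 + 97\right)^{\frac{3}{2}} + 468 \left(-53 + 97\right)\right)} = \frac{1}{260 - \left(21528 + 1056 \sqrt{11} + 23232 \sqrt{11}\right)} = \frac{1}{260 - \left(21528 + 6 \cdot 3872 \sqrt{11} + 12 \cdot 88 \sqrt{11}\right)} = \frac{1}{260 - \left(21528 + 24288 \sqrt{11}\right)} = \frac{1}{-21268 - 24288 \sqrt{11}}$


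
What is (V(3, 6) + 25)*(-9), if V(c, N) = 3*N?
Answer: -387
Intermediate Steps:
(V(3, 6) + 25)*(-9) = (3*6 + 25)*(-9) = (18 + 25)*(-9) = 43*(-9) = -387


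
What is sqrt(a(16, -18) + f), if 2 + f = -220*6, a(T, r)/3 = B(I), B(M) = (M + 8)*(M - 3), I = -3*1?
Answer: 2*I*sqrt(353) ≈ 37.577*I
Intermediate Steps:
I = -3
B(M) = (-3 + M)*(8 + M) (B(M) = (8 + M)*(-3 + M) = (-3 + M)*(8 + M))
a(T, r) = -90 (a(T, r) = 3*(-24 + (-3)**2 + 5*(-3)) = 3*(-24 + 9 - 15) = 3*(-30) = -90)
f = -1322 (f = -2 - 220*6 = -2 - 1320 = -1322)
sqrt(a(16, -18) + f) = sqrt(-90 - 1322) = sqrt(-1412) = 2*I*sqrt(353)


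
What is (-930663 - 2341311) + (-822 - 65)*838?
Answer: -4015280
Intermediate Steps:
(-930663 - 2341311) + (-822 - 65)*838 = -3271974 - 887*838 = -3271974 - 743306 = -4015280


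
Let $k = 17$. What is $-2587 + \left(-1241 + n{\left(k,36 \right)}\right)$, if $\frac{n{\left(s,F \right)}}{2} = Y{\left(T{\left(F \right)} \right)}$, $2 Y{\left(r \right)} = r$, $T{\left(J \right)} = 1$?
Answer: $-3827$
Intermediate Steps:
$Y{\left(r \right)} = \frac{r}{2}$
$n{\left(s,F \right)} = 1$ ($n{\left(s,F \right)} = 2 \cdot \frac{1}{2} \cdot 1 = 2 \cdot \frac{1}{2} = 1$)
$-2587 + \left(-1241 + n{\left(k,36 \right)}\right) = -2587 + \left(-1241 + 1\right) = -2587 - 1240 = -3827$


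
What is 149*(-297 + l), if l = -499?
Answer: -118604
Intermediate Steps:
149*(-297 + l) = 149*(-297 - 499) = 149*(-796) = -118604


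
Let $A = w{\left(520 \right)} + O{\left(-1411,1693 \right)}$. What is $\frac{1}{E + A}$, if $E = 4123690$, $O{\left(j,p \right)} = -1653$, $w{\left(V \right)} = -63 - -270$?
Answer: $\frac{1}{4122244} \approx 2.4259 \cdot 10^{-7}$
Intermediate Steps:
$w{\left(V \right)} = 207$ ($w{\left(V \right)} = -63 + 270 = 207$)
$A = -1446$ ($A = 207 - 1653 = -1446$)
$\frac{1}{E + A} = \frac{1}{4123690 - 1446} = \frac{1}{4122244}$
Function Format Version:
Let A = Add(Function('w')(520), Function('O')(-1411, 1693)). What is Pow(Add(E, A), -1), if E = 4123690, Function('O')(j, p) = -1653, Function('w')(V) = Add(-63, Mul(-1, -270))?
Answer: Rational(1, 4122244) ≈ 2.4259e-7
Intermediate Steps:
Function('w')(V) = 207 (Function('w')(V) = Add(-63, 270) = 207)
A = -1446 (A = Add(207, -1653) = -1446)
Pow(Add(E, A), -1) = Pow(Add(4123690, -1446), -1) = Pow(4122244, -1) = Rational(1, 4122244)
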